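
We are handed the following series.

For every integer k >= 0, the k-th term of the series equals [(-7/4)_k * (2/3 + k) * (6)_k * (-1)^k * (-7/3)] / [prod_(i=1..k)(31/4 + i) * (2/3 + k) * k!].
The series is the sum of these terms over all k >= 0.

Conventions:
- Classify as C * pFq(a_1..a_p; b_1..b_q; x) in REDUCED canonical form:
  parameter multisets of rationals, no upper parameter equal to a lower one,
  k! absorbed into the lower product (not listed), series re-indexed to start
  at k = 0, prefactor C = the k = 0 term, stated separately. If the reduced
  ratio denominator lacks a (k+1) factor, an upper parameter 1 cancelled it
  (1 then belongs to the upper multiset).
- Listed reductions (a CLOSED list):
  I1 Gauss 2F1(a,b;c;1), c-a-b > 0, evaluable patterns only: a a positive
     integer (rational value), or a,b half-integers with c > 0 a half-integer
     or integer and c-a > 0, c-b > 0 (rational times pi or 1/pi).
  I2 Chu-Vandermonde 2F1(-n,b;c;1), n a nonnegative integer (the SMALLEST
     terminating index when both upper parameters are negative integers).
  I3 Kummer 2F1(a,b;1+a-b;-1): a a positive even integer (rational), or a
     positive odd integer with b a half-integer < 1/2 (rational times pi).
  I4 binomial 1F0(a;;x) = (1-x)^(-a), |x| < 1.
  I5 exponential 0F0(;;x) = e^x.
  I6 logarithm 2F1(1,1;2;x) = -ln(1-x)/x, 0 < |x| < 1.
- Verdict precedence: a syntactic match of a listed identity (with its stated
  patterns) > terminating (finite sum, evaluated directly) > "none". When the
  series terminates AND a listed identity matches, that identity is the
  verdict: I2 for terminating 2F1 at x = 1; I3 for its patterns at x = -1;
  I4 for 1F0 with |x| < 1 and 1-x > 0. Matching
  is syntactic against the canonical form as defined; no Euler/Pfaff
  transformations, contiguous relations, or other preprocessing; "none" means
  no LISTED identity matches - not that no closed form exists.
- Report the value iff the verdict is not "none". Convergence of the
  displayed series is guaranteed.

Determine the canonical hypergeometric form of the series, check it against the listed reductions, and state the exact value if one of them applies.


Classification (C = -7/3): 2F1 with upper {-7/4, 6}, lower {35/4}, argument x = -1. Verdict: Kummer's theorem (I3) fires (x = -1; c = 35/4 equals 1+a-b for upper {-7/4, 6}: listed pattern). Hence: -14973/2560.

First insight: t_0 being -7/3, striking the common factor k + 2/3 reduces the term (prefactor -7/3).
Adjacent-term ratio: r(k) = (-1) * (k-7/4) (k+6) / [(k+35/4) (k+1)] ; factor over Q: parameters, x = (-1), and C = -7/3.


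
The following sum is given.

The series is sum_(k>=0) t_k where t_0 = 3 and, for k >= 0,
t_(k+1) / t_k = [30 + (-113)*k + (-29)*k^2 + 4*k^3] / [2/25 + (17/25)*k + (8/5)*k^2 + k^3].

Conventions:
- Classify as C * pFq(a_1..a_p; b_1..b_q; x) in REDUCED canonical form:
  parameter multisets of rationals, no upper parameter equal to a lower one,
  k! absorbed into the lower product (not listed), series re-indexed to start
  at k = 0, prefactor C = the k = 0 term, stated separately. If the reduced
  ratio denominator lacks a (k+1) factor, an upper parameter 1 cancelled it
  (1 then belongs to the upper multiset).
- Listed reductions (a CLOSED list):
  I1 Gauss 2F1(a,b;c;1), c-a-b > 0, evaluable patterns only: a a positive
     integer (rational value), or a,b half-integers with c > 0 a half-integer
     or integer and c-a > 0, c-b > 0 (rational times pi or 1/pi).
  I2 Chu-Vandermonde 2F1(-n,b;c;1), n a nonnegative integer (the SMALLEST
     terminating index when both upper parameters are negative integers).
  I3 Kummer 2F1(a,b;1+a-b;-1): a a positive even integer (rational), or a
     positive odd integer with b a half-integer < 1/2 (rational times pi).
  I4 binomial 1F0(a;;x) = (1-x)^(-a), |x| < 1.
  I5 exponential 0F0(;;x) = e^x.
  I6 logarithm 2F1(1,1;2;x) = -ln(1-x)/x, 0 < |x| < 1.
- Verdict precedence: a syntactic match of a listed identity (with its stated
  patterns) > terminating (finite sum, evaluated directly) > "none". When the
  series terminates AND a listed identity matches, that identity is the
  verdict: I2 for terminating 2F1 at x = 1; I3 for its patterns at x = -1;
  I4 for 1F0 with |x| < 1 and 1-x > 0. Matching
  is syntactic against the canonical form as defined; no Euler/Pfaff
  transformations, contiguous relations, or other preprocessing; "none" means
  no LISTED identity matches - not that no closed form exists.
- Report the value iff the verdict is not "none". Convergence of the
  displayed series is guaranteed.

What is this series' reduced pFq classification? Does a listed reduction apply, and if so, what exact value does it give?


Canonical form: C = 3 times 3F2 with upper {-10, -1/4, 3}, lower {1/5, 2/5}, x = 4. Verdict: terminating. (-10)_k vanishes past k = 10, leaving a 11-term sum, computed directly. Value: -328852857558643160767/5502119873536.

Key observation: from the first term 3: factor the ratio over Q (prefactor 3): negated roots = parameters.
Adjacent-term ratio: r(k) = 4 * (k-10) (k-1/4) (k+3) / [(k+1/5) (k+2/5) (k+1)] - rational; roots negated = parameters, x = 4, C = 3.


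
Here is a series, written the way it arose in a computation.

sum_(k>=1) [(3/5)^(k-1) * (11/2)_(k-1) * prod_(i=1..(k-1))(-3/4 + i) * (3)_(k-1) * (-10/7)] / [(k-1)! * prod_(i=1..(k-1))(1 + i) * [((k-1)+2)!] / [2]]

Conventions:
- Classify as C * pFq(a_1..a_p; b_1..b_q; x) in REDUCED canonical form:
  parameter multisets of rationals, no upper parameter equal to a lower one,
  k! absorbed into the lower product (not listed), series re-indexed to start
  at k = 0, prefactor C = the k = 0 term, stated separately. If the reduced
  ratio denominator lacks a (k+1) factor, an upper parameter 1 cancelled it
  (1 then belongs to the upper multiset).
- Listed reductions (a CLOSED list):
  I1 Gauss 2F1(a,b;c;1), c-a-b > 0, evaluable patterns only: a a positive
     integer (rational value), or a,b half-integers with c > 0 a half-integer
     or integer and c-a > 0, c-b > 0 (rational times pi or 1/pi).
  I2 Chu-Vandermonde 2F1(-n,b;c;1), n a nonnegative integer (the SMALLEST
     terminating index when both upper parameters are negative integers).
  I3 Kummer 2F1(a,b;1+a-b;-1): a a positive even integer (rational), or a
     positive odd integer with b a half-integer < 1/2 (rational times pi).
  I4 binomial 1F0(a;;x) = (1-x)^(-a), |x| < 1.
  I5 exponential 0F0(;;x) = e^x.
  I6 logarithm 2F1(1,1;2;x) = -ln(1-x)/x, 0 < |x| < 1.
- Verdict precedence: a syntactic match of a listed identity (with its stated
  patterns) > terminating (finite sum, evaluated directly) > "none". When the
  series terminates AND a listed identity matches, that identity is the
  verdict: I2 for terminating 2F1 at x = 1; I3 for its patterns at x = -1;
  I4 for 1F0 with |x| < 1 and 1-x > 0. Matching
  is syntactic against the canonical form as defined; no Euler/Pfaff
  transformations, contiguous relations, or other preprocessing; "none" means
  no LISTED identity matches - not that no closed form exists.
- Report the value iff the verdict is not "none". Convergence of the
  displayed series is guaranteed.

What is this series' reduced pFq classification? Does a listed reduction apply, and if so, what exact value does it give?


With C = -10/7: the canonical form is 2F1(1/4, 11/2; 2; 3/5). Verdict: no listed reduction: x = 3/5 and upper {1/4, 11/2} fail every I1-I6 pattern.

Key step: from the first term -10/7: the running product (prefactor -10/7) telescopes to a rising factorial.
Consecutive-term ratio: r(k) = (3/5) * (k+1/4) (k+11/2) / [(k+2) (k+1)] - rational; roots negated = parameters, x = (3/5), C = -10/7.


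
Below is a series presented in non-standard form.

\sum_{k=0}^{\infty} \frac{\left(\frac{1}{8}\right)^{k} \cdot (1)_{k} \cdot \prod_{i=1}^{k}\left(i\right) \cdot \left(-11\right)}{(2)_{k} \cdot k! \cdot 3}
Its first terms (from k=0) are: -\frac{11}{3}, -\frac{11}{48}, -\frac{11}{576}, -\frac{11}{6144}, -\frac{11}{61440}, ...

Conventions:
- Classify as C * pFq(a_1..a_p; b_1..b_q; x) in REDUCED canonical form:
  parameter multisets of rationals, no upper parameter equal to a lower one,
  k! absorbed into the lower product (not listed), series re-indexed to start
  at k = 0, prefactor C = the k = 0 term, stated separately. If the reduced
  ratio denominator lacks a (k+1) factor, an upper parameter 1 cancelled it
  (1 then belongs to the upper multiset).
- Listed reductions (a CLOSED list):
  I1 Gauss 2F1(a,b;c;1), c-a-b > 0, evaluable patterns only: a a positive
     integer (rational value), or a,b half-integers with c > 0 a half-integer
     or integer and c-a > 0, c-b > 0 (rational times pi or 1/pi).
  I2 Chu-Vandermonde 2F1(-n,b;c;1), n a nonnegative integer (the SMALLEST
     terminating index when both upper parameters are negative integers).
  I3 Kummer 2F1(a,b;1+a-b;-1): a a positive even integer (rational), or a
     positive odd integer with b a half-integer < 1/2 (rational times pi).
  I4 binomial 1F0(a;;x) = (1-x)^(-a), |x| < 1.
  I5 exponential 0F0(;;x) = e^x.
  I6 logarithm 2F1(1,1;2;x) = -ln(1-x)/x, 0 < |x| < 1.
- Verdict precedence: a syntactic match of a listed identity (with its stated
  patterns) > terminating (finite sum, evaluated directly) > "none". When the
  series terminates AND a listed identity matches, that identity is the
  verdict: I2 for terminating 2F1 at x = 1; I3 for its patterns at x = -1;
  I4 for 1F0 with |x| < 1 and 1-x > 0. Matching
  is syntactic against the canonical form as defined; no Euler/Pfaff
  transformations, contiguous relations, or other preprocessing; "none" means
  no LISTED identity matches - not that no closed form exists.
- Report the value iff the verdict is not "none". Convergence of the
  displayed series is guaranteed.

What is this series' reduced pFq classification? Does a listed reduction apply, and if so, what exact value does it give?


x = \frac{1}{8} here; the reduced form reads 2F1, upper {1, 1}, lower {2}, C = -\frac{11}{3}. Verdict: the I6 logarithm reduction applies (the logarithm: parameters (1,1;2), x = \frac{1}{8}). Its exact value is \frac{88}{3} \cdot \ln\left(\frac{7}{8}\right).

Structural cue: t_0 being -\frac{11}{3}, the running product (C = -11/3) telescopes to a rising factorial.
Term ratio: r(k) = \frac{1}{8} * (k+1) (k+1) / [(k+2) (k+1)] - rational in k, leading ratio \frac{1}{8}; with t_0 = -\frac{11}{3}, classification follows.


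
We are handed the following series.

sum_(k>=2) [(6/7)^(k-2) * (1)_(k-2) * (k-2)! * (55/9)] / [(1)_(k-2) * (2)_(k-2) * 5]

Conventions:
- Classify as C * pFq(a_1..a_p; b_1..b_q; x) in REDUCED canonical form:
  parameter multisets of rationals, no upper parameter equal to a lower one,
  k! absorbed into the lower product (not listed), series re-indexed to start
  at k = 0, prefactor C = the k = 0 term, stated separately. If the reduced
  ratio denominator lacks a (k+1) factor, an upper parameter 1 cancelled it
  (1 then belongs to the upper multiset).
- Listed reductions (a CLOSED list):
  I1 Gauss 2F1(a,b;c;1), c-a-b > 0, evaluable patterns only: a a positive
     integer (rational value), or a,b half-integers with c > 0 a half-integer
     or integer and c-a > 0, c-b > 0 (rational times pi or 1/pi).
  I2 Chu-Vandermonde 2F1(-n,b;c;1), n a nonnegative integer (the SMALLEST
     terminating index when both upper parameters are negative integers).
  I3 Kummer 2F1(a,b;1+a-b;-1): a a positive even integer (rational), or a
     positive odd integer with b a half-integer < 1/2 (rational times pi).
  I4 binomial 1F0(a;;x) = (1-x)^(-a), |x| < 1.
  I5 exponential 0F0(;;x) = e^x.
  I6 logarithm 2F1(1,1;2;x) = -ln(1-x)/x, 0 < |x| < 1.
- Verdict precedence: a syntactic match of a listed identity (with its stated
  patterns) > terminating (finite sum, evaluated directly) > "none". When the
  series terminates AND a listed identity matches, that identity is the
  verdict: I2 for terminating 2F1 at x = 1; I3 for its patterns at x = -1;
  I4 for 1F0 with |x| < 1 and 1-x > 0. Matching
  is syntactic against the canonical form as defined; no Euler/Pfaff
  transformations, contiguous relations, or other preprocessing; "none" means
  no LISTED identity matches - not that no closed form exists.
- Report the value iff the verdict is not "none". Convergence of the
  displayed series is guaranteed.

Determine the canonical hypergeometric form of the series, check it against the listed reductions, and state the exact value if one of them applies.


Prefactor 11/9, argument 6/7: 2F1 with upper {1, 1} over lower {2}. Verdict (x = 6/7): the I6 logarithm reduction applies (the logarithm: parameters (1,1;2), x = 6/7). Sum: (-77/54) * ln(1/7).

Key step: t_0 being 11/9, (1)_k (C = 11/9, x = 6/7) is k! itself.
Ratio: r(k) = (6/7) * (k+1) (k+1) / [(k+2) (k+1)] ; factor over Q: parameters, x = (6/7), and C = 11/9.


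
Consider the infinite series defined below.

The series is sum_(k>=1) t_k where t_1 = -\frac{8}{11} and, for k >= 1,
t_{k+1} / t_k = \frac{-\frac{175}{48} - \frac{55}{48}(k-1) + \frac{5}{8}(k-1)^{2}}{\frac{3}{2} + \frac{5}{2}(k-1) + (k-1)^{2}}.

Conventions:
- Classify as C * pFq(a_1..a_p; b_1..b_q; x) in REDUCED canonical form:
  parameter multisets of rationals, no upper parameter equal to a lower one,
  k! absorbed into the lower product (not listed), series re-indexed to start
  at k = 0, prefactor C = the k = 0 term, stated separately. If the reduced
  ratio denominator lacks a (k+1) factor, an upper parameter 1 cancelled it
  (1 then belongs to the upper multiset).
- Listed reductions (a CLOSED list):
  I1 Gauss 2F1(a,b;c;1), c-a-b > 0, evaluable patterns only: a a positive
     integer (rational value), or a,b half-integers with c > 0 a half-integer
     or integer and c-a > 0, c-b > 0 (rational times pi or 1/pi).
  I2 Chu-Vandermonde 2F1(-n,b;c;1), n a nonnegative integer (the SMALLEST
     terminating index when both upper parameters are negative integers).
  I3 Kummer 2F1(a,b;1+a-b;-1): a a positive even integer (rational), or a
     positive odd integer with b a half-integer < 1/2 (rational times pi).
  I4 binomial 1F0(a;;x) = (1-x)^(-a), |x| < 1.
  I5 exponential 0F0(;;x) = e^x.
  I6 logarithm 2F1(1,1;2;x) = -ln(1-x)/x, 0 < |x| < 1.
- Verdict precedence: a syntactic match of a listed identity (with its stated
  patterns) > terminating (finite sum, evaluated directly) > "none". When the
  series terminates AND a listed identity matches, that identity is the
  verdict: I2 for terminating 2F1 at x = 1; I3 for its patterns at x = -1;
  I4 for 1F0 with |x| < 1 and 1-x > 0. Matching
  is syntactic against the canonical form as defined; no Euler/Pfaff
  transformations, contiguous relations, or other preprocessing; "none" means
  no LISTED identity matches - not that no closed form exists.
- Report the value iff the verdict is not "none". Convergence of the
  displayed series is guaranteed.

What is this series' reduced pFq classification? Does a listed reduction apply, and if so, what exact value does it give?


Classification (C = -\frac{8}{11}): 2F1 with upper {-\frac{7}{2}, \frac{5}{3}}, lower {\frac{3}{2}}, argument x = \frac{5}{8}. Verdict: none (x = \frac{5}{8}): each listed identity misses the multisets {-\frac{7}{2}, \frac{5}{3}} ; {\frac{3}{2}}.

Structural cue: t_0 being -\frac{8}{11}, factor the ratio over Q (C = -8/11, x = 5/8): negated roots = parameters.
Term ratio: r(k) = \frac{5}{8} * (k-\frac{7}{2}) (k+\frac{5}{3}) / [(k+\frac{3}{2}) (k+1)] - poly over poly, x = \frac{5}{8} from leading terms; C = -\frac{8}{11} at k = 0.


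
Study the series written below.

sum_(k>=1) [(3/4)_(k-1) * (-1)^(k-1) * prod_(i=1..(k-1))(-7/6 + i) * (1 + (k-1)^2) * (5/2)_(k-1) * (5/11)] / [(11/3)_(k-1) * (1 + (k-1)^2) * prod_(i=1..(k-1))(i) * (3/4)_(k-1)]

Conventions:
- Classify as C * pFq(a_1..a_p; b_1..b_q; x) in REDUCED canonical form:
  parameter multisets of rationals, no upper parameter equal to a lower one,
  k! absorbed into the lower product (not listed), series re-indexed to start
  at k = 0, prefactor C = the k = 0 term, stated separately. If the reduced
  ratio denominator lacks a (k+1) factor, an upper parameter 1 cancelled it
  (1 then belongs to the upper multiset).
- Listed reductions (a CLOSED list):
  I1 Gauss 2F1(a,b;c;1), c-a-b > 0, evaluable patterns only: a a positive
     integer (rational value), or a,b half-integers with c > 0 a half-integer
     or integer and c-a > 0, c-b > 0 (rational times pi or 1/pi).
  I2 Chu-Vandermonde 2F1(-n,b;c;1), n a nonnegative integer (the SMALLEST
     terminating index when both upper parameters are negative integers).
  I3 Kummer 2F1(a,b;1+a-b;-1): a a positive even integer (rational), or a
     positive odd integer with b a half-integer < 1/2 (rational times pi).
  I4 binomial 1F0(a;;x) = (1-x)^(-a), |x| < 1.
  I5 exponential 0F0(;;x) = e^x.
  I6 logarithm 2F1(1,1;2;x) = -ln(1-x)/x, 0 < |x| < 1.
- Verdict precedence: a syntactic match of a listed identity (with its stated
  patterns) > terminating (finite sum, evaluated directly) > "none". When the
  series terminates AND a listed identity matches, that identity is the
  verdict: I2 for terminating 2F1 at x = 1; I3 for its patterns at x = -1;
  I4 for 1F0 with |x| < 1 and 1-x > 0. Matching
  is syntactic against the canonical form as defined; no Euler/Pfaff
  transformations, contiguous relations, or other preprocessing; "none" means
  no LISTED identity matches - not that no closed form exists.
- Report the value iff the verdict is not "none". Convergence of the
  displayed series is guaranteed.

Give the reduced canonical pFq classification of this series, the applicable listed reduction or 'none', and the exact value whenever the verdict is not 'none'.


The tell: with t_0 = 5/11, k^2 + 1 divides numerator and denominator alike; prefactor 5/11 after cancelling.
Adjacent-term ratio: r(k) = (-1) * (k-1/6) (k+5/2) / [(k+11/3) (k+1)] - rational in k. x = (-1); t_0 = 5/11; negate the roots.

x = -1 here; the reduced form reads 2F1, upper {-1/6, 5/2}, lower {11/3}, C = 5/11. Verdict: none. A 2F1 with upper {-1/6, 5/2} fits none of I1-I6 at x = -1; the sum runs forever.


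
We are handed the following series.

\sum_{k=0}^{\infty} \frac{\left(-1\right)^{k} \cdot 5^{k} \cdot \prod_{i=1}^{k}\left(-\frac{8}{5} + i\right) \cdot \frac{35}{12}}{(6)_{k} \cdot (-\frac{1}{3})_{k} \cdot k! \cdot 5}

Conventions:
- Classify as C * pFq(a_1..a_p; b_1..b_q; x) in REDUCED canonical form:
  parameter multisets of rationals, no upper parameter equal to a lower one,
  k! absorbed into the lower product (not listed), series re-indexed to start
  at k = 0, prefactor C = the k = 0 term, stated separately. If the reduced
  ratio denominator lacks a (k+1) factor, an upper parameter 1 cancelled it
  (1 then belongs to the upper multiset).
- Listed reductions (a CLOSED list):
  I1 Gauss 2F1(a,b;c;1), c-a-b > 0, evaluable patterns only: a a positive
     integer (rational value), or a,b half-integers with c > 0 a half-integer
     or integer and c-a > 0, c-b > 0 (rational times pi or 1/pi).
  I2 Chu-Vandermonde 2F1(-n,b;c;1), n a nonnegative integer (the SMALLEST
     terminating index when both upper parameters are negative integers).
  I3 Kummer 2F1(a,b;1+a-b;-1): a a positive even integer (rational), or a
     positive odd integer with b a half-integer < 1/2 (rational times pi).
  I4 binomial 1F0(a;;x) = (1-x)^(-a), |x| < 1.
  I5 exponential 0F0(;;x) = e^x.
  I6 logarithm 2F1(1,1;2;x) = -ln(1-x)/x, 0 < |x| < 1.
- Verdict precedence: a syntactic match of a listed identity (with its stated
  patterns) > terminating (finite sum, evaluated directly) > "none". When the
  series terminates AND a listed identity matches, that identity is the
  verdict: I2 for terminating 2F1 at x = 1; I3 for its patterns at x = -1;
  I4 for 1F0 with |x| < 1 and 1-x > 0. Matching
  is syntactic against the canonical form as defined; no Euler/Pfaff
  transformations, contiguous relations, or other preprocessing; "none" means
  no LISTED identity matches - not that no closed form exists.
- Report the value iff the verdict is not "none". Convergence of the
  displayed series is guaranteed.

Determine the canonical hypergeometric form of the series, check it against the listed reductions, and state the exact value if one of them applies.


The series (x = -5) is 1F2: upper {-\frac{3}{5}}, lower {-\frac{1}{3}, 6}, prefactor \frac{7}{12}. Verdict: none. Every listed pattern misses the 1F2 form at -5, upper {-\frac{3}{5}}.

Key observation: t_0 being \frac{7}{12}, the running product (prefactor 7/12) telescopes to a rising factorial.
Step ratio: r(k) = -5 * (k-\frac{3}{5}) / [(k-\frac{1}{3}) (k+6) (k+1)] - poly over poly, x = -5 from leading terms; C = \frac{7}{12} at k = 0.


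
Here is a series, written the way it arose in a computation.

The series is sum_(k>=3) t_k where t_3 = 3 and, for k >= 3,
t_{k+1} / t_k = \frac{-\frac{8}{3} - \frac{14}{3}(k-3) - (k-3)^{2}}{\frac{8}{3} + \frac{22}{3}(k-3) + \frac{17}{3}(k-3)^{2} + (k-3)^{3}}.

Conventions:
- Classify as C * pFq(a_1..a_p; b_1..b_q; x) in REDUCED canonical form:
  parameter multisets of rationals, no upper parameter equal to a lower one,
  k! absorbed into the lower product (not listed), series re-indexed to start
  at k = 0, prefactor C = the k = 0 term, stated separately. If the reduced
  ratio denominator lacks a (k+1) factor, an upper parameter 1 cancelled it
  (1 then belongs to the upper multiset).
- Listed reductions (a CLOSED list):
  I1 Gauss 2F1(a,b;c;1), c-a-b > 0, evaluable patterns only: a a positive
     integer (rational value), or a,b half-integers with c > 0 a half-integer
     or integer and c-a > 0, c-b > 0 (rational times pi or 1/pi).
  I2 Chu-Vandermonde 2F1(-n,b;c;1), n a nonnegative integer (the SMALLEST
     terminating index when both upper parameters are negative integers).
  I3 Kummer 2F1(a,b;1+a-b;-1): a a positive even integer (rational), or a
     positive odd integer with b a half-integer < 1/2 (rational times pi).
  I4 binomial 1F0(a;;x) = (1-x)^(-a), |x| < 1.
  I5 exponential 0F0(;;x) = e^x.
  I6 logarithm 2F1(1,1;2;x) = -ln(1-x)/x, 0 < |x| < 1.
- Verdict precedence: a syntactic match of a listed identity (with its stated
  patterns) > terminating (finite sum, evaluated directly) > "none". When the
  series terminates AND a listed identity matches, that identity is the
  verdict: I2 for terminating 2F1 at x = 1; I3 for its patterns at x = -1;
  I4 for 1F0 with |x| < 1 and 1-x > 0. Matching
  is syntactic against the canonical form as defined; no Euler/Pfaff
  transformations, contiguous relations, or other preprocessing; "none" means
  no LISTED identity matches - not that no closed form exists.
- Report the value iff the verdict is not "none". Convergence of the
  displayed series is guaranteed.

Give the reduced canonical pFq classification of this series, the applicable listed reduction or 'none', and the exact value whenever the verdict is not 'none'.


x = -1 here; the reduced form reads 0F0, upper {-}, lower {-}, C = 3. Verdict: exponential (I5) applies (the 0F0 exponential series at x = -1). Sum: 3 \cdot e^{-1}.

First insight: t_0 being 3, cancel k + 2/3 from the displayed ratio first; then C = 3.
Step ratio: r(k) = -1 * 1 / [(k+1)] - rational in k. x = -1; t_0 = 3; negate the roots.


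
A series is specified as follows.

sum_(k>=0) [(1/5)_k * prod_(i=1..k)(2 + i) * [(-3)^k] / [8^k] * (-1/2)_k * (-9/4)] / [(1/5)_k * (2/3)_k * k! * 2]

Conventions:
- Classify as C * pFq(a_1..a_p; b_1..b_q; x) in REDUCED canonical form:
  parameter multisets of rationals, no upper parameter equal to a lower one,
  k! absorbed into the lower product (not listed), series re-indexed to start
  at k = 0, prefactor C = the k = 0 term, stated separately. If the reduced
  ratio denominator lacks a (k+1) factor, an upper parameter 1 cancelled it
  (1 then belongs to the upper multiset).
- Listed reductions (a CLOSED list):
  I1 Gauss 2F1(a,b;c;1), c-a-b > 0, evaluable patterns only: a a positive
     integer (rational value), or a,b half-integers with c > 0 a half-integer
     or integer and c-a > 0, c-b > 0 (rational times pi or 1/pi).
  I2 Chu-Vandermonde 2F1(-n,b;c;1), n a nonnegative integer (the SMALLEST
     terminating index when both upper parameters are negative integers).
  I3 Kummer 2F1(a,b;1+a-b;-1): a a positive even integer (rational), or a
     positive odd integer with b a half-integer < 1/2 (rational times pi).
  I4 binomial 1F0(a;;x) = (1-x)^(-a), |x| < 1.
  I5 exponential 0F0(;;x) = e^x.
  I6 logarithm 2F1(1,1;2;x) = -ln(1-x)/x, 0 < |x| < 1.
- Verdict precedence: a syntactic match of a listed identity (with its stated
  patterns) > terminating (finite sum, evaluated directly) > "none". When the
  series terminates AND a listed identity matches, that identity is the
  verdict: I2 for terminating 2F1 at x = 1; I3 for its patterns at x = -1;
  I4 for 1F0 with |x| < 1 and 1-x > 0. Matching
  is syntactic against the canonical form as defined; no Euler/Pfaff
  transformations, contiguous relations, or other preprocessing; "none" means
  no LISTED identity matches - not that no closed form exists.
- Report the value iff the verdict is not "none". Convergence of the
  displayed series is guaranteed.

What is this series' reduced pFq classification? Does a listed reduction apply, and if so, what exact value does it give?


Prefactor -9/8, argument -3/8: 2F1 with upper {-1/2, 3} over lower {2/3}. Verdict: none. A 2F1 with upper {-1/2, 3} fits none of I1-I6 at x = -3/8; the sum runs forever.

First insight: x = (-3/8) and the constant factors (C = -9/8) combine into one prefactor.
Ratio: r(k) = (-3/8) * (k-1/2) (k+3) / [(k+2/3) (k+1)] ; factor over Q: parameters, x = (-3/8), and C = -9/8.


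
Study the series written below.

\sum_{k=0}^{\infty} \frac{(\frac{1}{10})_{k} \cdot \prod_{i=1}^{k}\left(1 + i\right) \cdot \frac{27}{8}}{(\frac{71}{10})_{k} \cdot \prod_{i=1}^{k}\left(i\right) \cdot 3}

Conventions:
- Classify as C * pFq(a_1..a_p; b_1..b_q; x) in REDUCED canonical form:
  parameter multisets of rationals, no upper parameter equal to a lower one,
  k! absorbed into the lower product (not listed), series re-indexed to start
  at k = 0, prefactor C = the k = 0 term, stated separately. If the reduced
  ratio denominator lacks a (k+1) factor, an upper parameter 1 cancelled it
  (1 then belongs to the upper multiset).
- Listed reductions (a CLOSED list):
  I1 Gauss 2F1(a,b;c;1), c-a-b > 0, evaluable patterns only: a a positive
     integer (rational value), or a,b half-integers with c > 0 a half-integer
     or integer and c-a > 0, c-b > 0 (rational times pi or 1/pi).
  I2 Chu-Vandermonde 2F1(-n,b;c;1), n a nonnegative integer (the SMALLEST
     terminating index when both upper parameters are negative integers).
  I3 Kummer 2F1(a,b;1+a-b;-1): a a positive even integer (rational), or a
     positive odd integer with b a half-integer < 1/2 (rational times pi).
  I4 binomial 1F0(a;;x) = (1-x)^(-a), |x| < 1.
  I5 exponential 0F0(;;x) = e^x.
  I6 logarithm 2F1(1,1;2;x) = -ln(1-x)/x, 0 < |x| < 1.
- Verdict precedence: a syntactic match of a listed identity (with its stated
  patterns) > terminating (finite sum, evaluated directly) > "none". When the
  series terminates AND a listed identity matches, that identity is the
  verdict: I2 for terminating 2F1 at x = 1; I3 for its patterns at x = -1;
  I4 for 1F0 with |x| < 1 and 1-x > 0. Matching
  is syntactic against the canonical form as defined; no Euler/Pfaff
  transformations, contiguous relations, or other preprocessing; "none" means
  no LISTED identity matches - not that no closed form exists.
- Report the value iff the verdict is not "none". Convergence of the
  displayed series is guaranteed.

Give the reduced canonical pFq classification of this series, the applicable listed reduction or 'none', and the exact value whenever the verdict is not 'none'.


Reduced: x = 1, 2F1, upper = {\frac{1}{10}, 2}, lower = {\frac{71}{10}}, C = \frac{9}{8}. Verdict: Gauss (I1, integer-parameter pattern) matches (x = 1: the Gamma ratio telescopes since c-a-b = 5 > 0 and a = 2 in Z>0). Sum: \frac{9333}{8000}.

The tell: x = 1 and the constant factors (prefactor 9/8) combine into one prefactor.
Adjacent-term ratio: r(k) = 1 * (k+\frac{1}{10}) (k+2) / [(k+\frac{71}{10}) (k+1)] - rational in k. x = 1; t_0 = \frac{9}{8}; negate the roots.


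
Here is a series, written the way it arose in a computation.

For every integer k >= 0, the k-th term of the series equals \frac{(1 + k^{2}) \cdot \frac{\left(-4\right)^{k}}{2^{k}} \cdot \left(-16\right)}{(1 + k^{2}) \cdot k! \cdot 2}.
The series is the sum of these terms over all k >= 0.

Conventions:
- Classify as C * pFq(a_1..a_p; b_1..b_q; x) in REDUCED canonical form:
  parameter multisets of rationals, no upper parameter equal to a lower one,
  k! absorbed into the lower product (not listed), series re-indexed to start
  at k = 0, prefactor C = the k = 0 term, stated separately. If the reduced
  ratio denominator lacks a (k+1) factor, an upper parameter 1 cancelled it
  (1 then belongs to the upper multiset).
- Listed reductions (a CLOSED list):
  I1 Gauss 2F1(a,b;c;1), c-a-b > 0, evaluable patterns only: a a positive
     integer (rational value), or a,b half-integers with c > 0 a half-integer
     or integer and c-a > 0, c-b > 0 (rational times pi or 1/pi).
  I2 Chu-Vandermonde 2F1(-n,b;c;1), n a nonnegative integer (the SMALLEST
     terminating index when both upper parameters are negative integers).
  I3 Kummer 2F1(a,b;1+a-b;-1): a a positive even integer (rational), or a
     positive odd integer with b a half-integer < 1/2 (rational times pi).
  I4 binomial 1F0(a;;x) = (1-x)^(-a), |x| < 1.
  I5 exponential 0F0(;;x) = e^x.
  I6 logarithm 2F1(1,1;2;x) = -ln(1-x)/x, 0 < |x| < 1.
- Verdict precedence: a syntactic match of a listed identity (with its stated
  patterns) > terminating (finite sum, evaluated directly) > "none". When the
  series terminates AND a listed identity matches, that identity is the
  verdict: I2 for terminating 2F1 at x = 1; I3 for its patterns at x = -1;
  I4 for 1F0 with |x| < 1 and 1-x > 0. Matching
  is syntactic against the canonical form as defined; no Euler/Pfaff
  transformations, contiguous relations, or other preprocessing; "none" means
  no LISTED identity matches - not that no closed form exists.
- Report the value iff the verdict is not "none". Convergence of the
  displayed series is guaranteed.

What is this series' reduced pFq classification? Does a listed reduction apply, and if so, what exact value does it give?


x = -2 here; the reduced form reads 0F0, upper {-}, lower {-}, C = -8. Verdict at x = -2: the exponential series (I5) matches (the 0F0 exponential series at x = -2). Its exact value is \left(-8\right) \cdot e^{-2}.

The tell: with t_0 = -8, the factor k^2 + 1 cancels (top and bottom), leaving C = -8, x = -2.
Step ratio: r(k) = -2 * 1 / [(k+1)] ; factor over Q: parameters, x = -2, and C = -8.


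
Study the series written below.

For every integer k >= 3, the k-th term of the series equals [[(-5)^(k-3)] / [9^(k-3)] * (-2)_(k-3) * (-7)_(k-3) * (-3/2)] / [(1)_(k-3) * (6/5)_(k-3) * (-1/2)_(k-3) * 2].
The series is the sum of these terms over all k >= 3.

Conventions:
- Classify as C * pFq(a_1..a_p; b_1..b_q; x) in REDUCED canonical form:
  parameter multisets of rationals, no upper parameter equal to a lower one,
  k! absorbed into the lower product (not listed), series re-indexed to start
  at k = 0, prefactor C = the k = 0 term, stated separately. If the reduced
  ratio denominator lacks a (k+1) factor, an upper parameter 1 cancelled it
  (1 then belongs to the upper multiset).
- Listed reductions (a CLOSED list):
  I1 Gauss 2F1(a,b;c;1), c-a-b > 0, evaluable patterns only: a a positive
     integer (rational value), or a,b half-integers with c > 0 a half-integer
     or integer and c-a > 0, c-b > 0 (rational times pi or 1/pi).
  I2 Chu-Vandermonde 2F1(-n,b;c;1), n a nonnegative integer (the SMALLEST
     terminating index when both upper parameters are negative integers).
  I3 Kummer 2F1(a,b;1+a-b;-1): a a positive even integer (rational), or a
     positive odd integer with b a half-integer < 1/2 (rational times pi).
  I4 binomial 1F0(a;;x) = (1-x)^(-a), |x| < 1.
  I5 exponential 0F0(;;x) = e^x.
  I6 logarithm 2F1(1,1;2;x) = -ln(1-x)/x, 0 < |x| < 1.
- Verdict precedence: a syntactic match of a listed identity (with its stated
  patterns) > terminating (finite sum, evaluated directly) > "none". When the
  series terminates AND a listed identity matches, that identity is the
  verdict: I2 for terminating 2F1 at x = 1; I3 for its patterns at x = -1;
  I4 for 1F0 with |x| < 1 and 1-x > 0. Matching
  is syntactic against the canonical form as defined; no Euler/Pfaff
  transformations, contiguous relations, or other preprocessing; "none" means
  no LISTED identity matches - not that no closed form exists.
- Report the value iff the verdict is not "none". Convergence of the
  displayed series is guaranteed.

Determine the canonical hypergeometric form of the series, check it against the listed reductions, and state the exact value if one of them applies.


The series (x = -5/9) is 2F2: upper {-7, -2}, lower {-1/2, 6/5}, prefactor -3/4. Verdict: terminating - no listed pattern fits, but -2 in the upper list cuts the series at k = 2; direct evaluation. Sum: 5059/1188.

Key observation: x = (-5/9) and (1)_k (C = -3/4) is k! itself.
Term ratio: r(k) = (-5/9) * (k-7) (k-2) / [(k-1/2) (k+6/5) (k+1)] ; factor over Q: parameters, x = (-5/9), and C = -3/4.


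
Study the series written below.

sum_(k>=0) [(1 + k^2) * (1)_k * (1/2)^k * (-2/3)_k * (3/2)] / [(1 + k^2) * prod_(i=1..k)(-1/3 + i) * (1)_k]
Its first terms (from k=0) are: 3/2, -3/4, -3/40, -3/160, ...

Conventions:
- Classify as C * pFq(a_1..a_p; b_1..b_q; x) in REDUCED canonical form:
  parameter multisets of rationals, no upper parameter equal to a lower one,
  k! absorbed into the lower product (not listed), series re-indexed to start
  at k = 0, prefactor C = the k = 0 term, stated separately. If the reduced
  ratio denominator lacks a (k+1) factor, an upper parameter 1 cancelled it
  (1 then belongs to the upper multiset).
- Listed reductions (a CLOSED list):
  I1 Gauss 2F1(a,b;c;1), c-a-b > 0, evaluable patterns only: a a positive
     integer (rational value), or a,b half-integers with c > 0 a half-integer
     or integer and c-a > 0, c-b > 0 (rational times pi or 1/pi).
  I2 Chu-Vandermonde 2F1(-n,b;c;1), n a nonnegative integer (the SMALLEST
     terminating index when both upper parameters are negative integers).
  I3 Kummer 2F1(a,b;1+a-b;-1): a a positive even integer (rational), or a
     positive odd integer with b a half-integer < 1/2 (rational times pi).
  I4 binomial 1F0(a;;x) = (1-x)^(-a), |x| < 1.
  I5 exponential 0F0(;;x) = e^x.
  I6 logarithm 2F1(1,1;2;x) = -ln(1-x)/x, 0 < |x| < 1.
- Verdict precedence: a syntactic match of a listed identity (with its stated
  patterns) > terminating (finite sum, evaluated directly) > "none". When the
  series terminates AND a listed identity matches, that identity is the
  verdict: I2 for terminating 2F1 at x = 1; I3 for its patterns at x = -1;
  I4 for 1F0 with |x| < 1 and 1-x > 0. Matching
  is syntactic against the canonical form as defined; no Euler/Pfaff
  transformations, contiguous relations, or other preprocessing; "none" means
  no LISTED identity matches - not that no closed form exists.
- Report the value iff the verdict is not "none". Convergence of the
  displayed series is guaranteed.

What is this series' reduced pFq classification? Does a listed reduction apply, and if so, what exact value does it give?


Classification (C = 3/2): 2F1 with upper {-2/3, 1}, lower {2/3}, argument x = 1/2. Verdict: none. Every listed pattern misses the 2F1 form at 1/2, upper {-2/3, 1}.

First insight: with t_0 = 3/2, striking the common factor k^2 + 1 reduces the term (C = 3/2, x = 1/2).
Adjacent-term ratio: r(k) = (1/2) * (k-2/3) (k+1) / [(k+2/3) (k+1)] - rational in k, leading ratio (1/2); with t_0 = 3/2, classification follows.


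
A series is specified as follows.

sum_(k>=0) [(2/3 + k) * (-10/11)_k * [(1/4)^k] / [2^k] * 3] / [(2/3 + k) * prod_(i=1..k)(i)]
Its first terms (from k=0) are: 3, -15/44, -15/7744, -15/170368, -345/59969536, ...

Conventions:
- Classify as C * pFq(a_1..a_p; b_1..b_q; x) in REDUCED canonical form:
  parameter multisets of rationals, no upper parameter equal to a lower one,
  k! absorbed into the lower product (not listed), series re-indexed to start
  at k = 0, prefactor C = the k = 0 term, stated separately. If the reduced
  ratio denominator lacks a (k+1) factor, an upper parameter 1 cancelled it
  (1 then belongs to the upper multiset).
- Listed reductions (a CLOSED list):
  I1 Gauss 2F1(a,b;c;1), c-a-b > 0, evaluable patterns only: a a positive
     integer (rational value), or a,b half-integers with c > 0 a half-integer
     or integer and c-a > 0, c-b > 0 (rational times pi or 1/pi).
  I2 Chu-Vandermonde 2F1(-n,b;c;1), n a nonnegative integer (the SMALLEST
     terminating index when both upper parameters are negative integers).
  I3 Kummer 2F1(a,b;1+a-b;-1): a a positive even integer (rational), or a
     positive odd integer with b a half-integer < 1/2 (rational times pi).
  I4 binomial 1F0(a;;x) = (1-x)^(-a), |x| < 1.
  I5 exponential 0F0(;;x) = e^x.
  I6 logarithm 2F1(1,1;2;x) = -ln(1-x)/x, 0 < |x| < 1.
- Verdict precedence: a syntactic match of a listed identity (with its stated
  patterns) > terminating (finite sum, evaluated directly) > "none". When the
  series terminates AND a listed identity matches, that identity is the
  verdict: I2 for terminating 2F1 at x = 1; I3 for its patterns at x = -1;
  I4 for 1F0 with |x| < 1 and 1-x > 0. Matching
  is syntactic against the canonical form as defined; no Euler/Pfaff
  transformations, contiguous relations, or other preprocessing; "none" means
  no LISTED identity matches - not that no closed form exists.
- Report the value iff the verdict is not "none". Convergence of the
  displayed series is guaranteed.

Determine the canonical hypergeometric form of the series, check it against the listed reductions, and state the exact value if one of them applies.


With C = 3: the canonical form is 1F0(-10/11; -; 1/8). Verdict: the binomial series (I4) fires (the 1F0 binomial series: exponent 10/11, x = 1/8). Exact value: 3 * (7/8)^(10/11).

Key step: t_0 being 3, k + 2/3 divides numerator and denominator alike; C = 3, x = 1/8 after cancelling.
Term ratio: r(k) = (1/8) * (k-10/11) / [(k+1)] ; factor over Q: parameters, x = (1/8), and C = 3.


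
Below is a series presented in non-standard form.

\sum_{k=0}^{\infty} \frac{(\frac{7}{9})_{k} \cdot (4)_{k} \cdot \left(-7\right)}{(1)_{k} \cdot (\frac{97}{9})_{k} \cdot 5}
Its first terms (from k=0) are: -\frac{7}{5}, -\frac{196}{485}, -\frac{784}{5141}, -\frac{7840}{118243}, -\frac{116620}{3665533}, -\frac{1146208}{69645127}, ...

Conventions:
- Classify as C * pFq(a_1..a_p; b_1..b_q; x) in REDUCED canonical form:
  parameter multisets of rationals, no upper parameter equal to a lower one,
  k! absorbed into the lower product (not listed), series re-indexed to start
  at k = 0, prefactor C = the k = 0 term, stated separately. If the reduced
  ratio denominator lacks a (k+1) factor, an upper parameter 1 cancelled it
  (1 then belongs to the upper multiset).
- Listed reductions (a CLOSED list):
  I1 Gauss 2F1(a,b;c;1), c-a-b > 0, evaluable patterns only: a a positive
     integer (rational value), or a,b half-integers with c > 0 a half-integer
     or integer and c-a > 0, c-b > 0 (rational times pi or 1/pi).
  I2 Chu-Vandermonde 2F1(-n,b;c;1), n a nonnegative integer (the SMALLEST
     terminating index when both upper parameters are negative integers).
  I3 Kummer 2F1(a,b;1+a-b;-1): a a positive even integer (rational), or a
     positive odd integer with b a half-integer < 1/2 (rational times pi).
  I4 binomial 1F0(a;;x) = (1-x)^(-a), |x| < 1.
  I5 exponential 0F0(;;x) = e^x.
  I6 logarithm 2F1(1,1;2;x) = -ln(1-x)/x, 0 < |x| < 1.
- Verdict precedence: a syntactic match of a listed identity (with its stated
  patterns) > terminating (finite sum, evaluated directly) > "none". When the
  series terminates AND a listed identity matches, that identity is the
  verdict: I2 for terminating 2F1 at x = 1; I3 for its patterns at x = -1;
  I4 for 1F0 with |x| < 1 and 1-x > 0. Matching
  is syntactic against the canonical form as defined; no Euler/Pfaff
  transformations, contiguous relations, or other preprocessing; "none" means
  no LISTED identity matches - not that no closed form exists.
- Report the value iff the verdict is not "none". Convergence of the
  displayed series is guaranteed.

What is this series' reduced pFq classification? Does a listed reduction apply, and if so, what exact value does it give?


The tell: t_0 = -\frac{7}{5} here, and (1)_k (C = -7/5, x = 1) is k! itself.
Step ratio: r(k) = 1 * (k+\frac{7}{9}) (k+4) / [(k+\frac{97}{9}) (k+1)] - rational; roots negated = parameters, x = 1, C = -\frac{7}{5}.

x = 1 here; the reduced form reads 2F1, upper {\frac{7}{9}, 4}, lower {\frac{97}{9}}, C = -\frac{7}{5}. Verdict: Gauss (I1, integer-parameter pattern) applies (x = 1: the Gamma ratio telescopes since c-a-b = 6 > 0 and a = 4 in Z>0). Hence: -\frac{371063}{177147}.
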